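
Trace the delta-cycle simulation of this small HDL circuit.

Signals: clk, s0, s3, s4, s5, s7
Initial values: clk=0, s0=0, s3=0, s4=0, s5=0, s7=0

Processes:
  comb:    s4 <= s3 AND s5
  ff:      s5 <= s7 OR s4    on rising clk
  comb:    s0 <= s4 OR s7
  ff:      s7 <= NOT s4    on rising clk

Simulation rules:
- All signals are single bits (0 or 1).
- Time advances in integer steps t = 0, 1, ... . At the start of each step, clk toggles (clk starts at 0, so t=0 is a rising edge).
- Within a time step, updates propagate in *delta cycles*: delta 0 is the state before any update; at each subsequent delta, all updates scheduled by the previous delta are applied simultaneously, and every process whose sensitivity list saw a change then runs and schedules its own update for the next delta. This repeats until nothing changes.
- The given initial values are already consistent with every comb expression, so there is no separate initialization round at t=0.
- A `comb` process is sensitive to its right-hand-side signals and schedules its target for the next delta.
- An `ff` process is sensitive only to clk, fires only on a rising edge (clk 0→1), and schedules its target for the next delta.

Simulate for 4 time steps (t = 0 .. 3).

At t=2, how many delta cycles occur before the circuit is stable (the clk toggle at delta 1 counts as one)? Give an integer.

2

[bits: s7,s5,s4,clk,s3,s0]
t=0: Δ0=000000 Δ1=000100 Δ2=100100 Δ3=100101 | 3Δ
t=1: Δ0=100101 Δ1=100001 | 1Δ
t=2: Δ0=100001 Δ1=100101 Δ2=110101 | 2Δ
t=3: Δ0=110101 Δ1=110001 | 1Δ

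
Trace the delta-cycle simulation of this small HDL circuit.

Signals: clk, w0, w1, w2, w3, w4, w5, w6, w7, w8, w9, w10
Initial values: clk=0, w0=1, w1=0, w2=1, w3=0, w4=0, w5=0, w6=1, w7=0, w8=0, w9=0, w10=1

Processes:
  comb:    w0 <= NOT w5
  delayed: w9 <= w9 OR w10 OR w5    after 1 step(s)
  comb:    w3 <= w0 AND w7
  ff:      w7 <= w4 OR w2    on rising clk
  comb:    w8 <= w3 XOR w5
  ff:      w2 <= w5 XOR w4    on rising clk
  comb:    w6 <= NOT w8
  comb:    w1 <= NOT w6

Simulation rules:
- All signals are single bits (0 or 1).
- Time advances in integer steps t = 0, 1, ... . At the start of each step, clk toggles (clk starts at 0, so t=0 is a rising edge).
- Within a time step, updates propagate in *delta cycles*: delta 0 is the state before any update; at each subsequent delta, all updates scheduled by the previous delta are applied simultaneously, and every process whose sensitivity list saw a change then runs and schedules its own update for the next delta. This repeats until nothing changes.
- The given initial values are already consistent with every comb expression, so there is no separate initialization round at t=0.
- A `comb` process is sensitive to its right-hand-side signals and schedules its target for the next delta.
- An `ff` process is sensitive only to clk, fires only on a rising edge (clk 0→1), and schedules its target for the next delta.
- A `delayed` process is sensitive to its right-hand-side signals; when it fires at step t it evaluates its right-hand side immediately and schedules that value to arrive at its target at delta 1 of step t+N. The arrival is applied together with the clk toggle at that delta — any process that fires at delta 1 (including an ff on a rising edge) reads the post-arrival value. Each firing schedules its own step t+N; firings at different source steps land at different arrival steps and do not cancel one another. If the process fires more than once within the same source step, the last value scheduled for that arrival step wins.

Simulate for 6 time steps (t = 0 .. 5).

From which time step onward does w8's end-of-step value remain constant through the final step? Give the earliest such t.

t=0 Δ0: w7=0 w4=0 w5=0 w0=1 w8=0 w10=1 w2=1 w9=0 w3=0 clk=0 w6=1 w1=0
  Δ1: clk:0→1
  Δ2: w7:0→1, w2:1→0
  Δ3: w3:0→1
  Δ4: w8:0→1
  Δ5: w6:1→0
  Δ6: w1:0→1
  (6Δ to stable)
t=1 Δ0: w7=1 w4=0 w5=0 w0=1 w8=1 w10=1 w2=0 w9=0 w3=1 clk=1 w6=0 w1=1
  Δ1: clk:1→0
  (1Δ to stable)
t=2 Δ0: w7=1 w4=0 w5=0 w0=1 w8=1 w10=1 w2=0 w9=0 w3=1 clk=0 w6=0 w1=1
  Δ1: clk:0→1
  Δ2: w7:1→0
  Δ3: w3:1→0
  Δ4: w8:1→0
  Δ5: w6:0→1
  Δ6: w1:1→0
  (6Δ to stable)
t=3 Δ0: w7=0 w4=0 w5=0 w0=1 w8=0 w10=1 w2=0 w9=0 w3=0 clk=1 w6=1 w1=0
  Δ1: clk:1→0
  (1Δ to stable)
t=4 Δ0: w7=0 w4=0 w5=0 w0=1 w8=0 w10=1 w2=0 w9=0 w3=0 clk=0 w6=1 w1=0
  Δ1: clk:0→1
  (1Δ to stable)
t=5 Δ0: w7=0 w4=0 w5=0 w0=1 w8=0 w10=1 w2=0 w9=0 w3=0 clk=1 w6=1 w1=0
  Δ1: clk:1→0
  (1Δ to stable)

2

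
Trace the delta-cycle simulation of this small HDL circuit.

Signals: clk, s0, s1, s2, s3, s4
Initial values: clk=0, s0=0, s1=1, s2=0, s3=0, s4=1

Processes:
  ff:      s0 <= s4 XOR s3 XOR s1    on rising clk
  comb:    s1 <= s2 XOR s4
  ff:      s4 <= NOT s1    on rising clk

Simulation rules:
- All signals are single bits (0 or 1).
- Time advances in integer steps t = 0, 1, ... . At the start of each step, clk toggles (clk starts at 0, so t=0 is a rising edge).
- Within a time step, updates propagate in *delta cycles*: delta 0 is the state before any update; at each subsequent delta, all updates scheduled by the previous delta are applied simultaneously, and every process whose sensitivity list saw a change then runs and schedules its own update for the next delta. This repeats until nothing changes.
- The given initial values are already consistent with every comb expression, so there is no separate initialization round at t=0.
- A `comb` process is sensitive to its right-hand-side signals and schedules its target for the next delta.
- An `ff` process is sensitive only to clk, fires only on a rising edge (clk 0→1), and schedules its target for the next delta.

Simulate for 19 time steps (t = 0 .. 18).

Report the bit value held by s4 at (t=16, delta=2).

0

t=0 Δ0: s0=0 s3=0 s2=0 s4=1 clk=0 s1=1
  Δ1: clk:0→1
  Δ2: s4:1→0
  Δ3: s1:1→0
  (3Δ to stable)
t=1 Δ0: s0=0 s3=0 s2=0 s4=0 clk=1 s1=0
  Δ1: clk:1→0
  (1Δ to stable)
t=2 Δ0: s0=0 s3=0 s2=0 s4=0 clk=0 s1=0
  Δ1: clk:0→1
  Δ2: s4:0→1
  Δ3: s1:0→1
  (3Δ to stable)
t=3 Δ0: s0=0 s3=0 s2=0 s4=1 clk=1 s1=1
  Δ1: clk:1→0
  (1Δ to stable)
t=4 Δ0: s0=0 s3=0 s2=0 s4=1 clk=0 s1=1
  Δ1: clk:0→1
  Δ2: s4:1→0
  Δ3: s1:1→0
  (3Δ to stable)
t=5 Δ0: s0=0 s3=0 s2=0 s4=0 clk=1 s1=0
  Δ1: clk:1→0
  (1Δ to stable)
t=6 Δ0: s0=0 s3=0 s2=0 s4=0 clk=0 s1=0
  Δ1: clk:0→1
  Δ2: s4:0→1
  Δ3: s1:0→1
  (3Δ to stable)
t=7 Δ0: s0=0 s3=0 s2=0 s4=1 clk=1 s1=1
  Δ1: clk:1→0
  (1Δ to stable)
t=8 Δ0: s0=0 s3=0 s2=0 s4=1 clk=0 s1=1
  Δ1: clk:0→1
  Δ2: s4:1→0
  Δ3: s1:1→0
  (3Δ to stable)
t=9 Δ0: s0=0 s3=0 s2=0 s4=0 clk=1 s1=0
  Δ1: clk:1→0
  (1Δ to stable)
t=10 Δ0: s0=0 s3=0 s2=0 s4=0 clk=0 s1=0
  Δ1: clk:0→1
  Δ2: s4:0→1
  Δ3: s1:0→1
  (3Δ to stable)
t=11 Δ0: s0=0 s3=0 s2=0 s4=1 clk=1 s1=1
  Δ1: clk:1→0
  (1Δ to stable)
t=12 Δ0: s0=0 s3=0 s2=0 s4=1 clk=0 s1=1
  Δ1: clk:0→1
  Δ2: s4:1→0
  Δ3: s1:1→0
  (3Δ to stable)
t=13 Δ0: s0=0 s3=0 s2=0 s4=0 clk=1 s1=0
  Δ1: clk:1→0
  (1Δ to stable)
t=14 Δ0: s0=0 s3=0 s2=0 s4=0 clk=0 s1=0
  Δ1: clk:0→1
  Δ2: s4:0→1
  Δ3: s1:0→1
  (3Δ to stable)
t=15 Δ0: s0=0 s3=0 s2=0 s4=1 clk=1 s1=1
  Δ1: clk:1→0
  (1Δ to stable)
t=16 Δ0: s0=0 s3=0 s2=0 s4=1 clk=0 s1=1
  Δ1: clk:0→1
  Δ2: s4:1→0
  Δ3: s1:1→0
  (3Δ to stable)
t=17 Δ0: s0=0 s3=0 s2=0 s4=0 clk=1 s1=0
  Δ1: clk:1→0
  (1Δ to stable)
t=18 Δ0: s0=0 s3=0 s2=0 s4=0 clk=0 s1=0
  Δ1: clk:0→1
  Δ2: s4:0→1
  Δ3: s1:0→1
  (3Δ to stable)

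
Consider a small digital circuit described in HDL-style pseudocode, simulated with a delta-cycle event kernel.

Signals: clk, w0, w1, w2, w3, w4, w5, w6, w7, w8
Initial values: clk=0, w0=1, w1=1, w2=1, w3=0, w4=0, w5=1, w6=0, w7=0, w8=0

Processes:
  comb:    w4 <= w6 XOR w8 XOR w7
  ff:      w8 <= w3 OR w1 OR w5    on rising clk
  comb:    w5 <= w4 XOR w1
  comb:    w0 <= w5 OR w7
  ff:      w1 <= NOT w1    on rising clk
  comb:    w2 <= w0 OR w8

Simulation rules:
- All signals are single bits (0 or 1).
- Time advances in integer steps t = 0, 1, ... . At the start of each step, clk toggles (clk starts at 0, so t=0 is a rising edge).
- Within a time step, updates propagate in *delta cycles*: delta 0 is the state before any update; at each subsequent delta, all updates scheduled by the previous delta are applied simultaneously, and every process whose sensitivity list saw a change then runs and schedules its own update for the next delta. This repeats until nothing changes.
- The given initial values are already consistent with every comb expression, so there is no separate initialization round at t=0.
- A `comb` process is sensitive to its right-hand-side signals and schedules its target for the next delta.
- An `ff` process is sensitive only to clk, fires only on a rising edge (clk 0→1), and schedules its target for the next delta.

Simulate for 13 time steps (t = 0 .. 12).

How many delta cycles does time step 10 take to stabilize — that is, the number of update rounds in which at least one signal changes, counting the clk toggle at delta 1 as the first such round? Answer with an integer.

t=0 Δ0: clk=0 w0=1 w7=0 w6=0 w4=0 w1=1 w5=1 w2=1 w3=0 w8=0
  Δ1: clk:0→1
  Δ2: w1:1→0, w8:0→1
  Δ3: w4:0→1, w5:1→0
  Δ4: w0:1→0, w5:0→1
  Δ5: w0:0→1
  (5Δ to stable)
t=1 Δ0: clk=1 w0=1 w7=0 w6=0 w4=1 w1=0 w5=1 w2=1 w3=0 w8=1
  Δ1: clk:1→0
  (1Δ to stable)
t=2 Δ0: clk=0 w0=1 w7=0 w6=0 w4=1 w1=0 w5=1 w2=1 w3=0 w8=1
  Δ1: clk:0→1
  Δ2: w1:0→1
  Δ3: w5:1→0
  Δ4: w0:1→0
  (4Δ to stable)
t=3 Δ0: clk=1 w0=0 w7=0 w6=0 w4=1 w1=1 w5=0 w2=1 w3=0 w8=1
  Δ1: clk:1→0
  (1Δ to stable)
t=4 Δ0: clk=0 w0=0 w7=0 w6=0 w4=1 w1=1 w5=0 w2=1 w3=0 w8=1
  Δ1: clk:0→1
  Δ2: w1:1→0
  Δ3: w5:0→1
  Δ4: w0:0→1
  (4Δ to stable)
t=5 Δ0: clk=1 w0=1 w7=0 w6=0 w4=1 w1=0 w5=1 w2=1 w3=0 w8=1
  Δ1: clk:1→0
  (1Δ to stable)
t=6 Δ0: clk=0 w0=1 w7=0 w6=0 w4=1 w1=0 w5=1 w2=1 w3=0 w8=1
  Δ1: clk:0→1
  Δ2: w1:0→1
  Δ3: w5:1→0
  Δ4: w0:1→0
  (4Δ to stable)
t=7 Δ0: clk=1 w0=0 w7=0 w6=0 w4=1 w1=1 w5=0 w2=1 w3=0 w8=1
  Δ1: clk:1→0
  (1Δ to stable)
t=8 Δ0: clk=0 w0=0 w7=0 w6=0 w4=1 w1=1 w5=0 w2=1 w3=0 w8=1
  Δ1: clk:0→1
  Δ2: w1:1→0
  Δ3: w5:0→1
  Δ4: w0:0→1
  (4Δ to stable)
t=9 Δ0: clk=1 w0=1 w7=0 w6=0 w4=1 w1=0 w5=1 w2=1 w3=0 w8=1
  Δ1: clk:1→0
  (1Δ to stable)
t=10 Δ0: clk=0 w0=1 w7=0 w6=0 w4=1 w1=0 w5=1 w2=1 w3=0 w8=1
  Δ1: clk:0→1
  Δ2: w1:0→1
  Δ3: w5:1→0
  Δ4: w0:1→0
  (4Δ to stable)
t=11 Δ0: clk=1 w0=0 w7=0 w6=0 w4=1 w1=1 w5=0 w2=1 w3=0 w8=1
  Δ1: clk:1→0
  (1Δ to stable)
t=12 Δ0: clk=0 w0=0 w7=0 w6=0 w4=1 w1=1 w5=0 w2=1 w3=0 w8=1
  Δ1: clk:0→1
  Δ2: w1:1→0
  Δ3: w5:0→1
  Δ4: w0:0→1
  (4Δ to stable)

4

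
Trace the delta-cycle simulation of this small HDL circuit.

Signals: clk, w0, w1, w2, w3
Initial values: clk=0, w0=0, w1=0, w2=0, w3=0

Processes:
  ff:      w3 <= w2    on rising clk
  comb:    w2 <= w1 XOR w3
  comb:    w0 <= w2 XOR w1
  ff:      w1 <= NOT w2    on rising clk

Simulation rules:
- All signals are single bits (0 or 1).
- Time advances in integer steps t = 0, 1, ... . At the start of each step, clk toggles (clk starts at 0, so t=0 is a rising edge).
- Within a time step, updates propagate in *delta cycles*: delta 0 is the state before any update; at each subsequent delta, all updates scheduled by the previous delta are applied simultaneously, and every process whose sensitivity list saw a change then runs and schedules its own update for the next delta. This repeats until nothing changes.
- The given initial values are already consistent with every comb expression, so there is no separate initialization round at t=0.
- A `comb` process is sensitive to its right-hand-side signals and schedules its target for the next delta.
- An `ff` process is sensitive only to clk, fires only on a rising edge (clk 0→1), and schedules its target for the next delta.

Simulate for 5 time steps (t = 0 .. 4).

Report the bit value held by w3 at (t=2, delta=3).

1

t=0 Δ0: w1=0 w3=0 clk=0 w0=0 w2=0
  Δ1: clk:0→1
  Δ2: w1:0→1
  Δ3: w0:0→1, w2:0→1
  Δ4: w0:1→0
  (4Δ to stable)
t=1 Δ0: w1=1 w3=0 clk=1 w0=0 w2=1
  Δ1: clk:1→0
  (1Δ to stable)
t=2 Δ0: w1=1 w3=0 clk=0 w0=0 w2=1
  Δ1: clk:0→1
  Δ2: w1:1→0, w3:0→1
  Δ3: w0:0→1
  (3Δ to stable)
t=3 Δ0: w1=0 w3=1 clk=1 w0=1 w2=1
  Δ1: clk:1→0
  (1Δ to stable)
t=4 Δ0: w1=0 w3=1 clk=0 w0=1 w2=1
  Δ1: clk:0→1
  (1Δ to stable)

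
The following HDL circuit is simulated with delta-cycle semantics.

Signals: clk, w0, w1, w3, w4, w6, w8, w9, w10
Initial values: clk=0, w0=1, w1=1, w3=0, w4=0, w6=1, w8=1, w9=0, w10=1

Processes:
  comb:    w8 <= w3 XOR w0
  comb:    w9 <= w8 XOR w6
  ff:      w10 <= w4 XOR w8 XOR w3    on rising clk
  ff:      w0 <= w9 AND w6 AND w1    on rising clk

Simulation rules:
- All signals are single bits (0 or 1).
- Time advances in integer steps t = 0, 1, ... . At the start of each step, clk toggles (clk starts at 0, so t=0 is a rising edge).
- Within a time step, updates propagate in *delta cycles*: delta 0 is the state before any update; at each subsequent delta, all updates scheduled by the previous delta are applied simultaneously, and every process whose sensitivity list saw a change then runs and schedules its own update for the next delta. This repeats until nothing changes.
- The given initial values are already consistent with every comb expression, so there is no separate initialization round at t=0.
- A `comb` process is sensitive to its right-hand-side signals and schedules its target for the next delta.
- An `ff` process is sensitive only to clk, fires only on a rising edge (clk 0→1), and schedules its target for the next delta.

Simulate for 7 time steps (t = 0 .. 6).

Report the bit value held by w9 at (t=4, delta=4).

[bits: w9,w4,w3,w6,w10,w8,clk,w1,w0]
t=0: Δ0=000111011 Δ1=000111111 Δ2=000111110 Δ3=000110110 Δ4=100110110 | 4Δ
t=1: Δ0=100110110 Δ1=100110010 | 1Δ
t=2: Δ0=100110010 Δ1=100110110 Δ2=100100111 Δ3=100101111 Δ4=000101111 | 4Δ
t=3: Δ0=000101111 Δ1=000101011 | 1Δ
t=4: Δ0=000101011 Δ1=000101111 Δ2=000111110 Δ3=000110110 Δ4=100110110 | 4Δ
t=5: Δ0=100110110 Δ1=100110010 | 1Δ
t=6: Δ0=100110010 Δ1=100110110 Δ2=100100111 Δ3=100101111 Δ4=000101111 | 4Δ

1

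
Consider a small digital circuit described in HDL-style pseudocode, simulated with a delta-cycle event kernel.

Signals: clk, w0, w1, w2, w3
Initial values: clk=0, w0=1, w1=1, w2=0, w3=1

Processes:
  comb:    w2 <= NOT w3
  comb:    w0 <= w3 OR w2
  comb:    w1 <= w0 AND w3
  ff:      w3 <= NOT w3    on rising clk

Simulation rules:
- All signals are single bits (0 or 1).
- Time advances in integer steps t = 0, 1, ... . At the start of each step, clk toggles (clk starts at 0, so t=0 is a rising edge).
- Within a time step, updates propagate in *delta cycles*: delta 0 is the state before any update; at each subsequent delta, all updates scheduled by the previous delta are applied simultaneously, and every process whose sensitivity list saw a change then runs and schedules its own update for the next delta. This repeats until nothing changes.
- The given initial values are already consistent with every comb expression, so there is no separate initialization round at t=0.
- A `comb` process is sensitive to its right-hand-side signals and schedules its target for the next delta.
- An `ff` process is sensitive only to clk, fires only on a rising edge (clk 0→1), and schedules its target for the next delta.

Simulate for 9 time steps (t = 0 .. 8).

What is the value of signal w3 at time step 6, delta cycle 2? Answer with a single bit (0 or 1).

[bits: clk,w2,w1,w3,w0]
t=0: Δ0=00111 Δ1=10111 Δ2=10101 Δ3=11000 Δ4=11001 | 4Δ
t=1: Δ0=11001 Δ1=01001 | 1Δ
t=2: Δ0=01001 Δ1=11001 Δ2=11011 Δ3=10111 | 3Δ
t=3: Δ0=10111 Δ1=00111 | 1Δ
t=4: Δ0=00111 Δ1=10111 Δ2=10101 Δ3=11000 Δ4=11001 | 4Δ
t=5: Δ0=11001 Δ1=01001 | 1Δ
t=6: Δ0=01001 Δ1=11001 Δ2=11011 Δ3=10111 | 3Δ
t=7: Δ0=10111 Δ1=00111 | 1Δ
t=8: Δ0=00111 Δ1=10111 Δ2=10101 Δ3=11000 Δ4=11001 | 4Δ

1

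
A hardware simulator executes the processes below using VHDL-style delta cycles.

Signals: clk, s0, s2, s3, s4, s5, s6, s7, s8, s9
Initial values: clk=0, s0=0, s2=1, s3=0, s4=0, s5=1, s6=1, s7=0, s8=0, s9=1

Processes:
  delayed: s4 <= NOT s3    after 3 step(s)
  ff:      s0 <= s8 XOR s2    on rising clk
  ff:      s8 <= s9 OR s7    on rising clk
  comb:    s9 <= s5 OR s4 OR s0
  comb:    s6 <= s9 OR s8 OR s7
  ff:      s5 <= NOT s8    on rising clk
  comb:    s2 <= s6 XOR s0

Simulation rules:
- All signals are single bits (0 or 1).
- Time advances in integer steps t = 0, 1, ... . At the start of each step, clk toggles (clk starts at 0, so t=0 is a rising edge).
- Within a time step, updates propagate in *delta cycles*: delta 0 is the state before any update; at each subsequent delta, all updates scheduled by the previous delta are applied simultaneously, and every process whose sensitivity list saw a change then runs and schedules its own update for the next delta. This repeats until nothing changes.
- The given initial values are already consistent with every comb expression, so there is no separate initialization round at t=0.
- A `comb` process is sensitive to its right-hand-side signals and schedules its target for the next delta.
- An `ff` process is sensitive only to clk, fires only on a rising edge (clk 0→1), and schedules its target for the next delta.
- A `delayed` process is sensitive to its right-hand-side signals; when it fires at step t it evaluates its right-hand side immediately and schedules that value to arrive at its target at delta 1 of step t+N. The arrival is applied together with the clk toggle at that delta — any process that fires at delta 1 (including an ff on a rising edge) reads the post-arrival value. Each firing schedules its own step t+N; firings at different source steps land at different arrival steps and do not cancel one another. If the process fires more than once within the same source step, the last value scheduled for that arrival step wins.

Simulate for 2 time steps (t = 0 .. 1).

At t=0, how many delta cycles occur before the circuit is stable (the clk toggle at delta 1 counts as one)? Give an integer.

3

t=0 Δ0: s0=0 clk=0 s2=1 s6=1 s8=0 s9=1 s3=0 s4=0 s5=1 s7=0
  Δ1: clk:0→1
  Δ2: s0:0→1, s8:0→1
  Δ3: s2:1→0
  (3Δ to stable)
t=1 Δ0: s0=1 clk=1 s2=0 s6=1 s8=1 s9=1 s3=0 s4=0 s5=1 s7=0
  Δ1: clk:1→0
  (1Δ to stable)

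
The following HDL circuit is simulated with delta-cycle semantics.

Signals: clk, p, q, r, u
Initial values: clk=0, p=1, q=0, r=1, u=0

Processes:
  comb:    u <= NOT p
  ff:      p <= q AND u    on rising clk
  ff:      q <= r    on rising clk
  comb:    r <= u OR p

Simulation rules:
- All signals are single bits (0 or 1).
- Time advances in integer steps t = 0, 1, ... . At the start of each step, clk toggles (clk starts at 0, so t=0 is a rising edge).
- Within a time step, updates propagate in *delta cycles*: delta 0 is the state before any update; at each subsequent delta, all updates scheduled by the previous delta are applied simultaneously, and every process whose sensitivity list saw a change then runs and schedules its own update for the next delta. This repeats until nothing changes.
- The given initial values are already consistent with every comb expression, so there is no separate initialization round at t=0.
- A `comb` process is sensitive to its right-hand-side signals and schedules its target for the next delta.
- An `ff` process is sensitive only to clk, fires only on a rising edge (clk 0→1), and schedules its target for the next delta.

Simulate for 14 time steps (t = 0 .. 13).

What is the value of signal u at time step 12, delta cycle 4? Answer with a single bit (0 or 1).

t0.Δ0 q=0 r=1 u=0 p=1 clk=0
t0.Δ1 q=0 r=1 u=0 p=1 clk=1
t0.Δ2 q=1 r=1 u=0 p=0 clk=1
t0.Δ3 q=1 r=0 u=1 p=0 clk=1
t0.Δ4 q=1 r=1 u=1 p=0 clk=1
t1.Δ0 q=1 r=1 u=1 p=0 clk=1
t1.Δ1 q=1 r=1 u=1 p=0 clk=0
t2.Δ0 q=1 r=1 u=1 p=0 clk=0
t2.Δ1 q=1 r=1 u=1 p=0 clk=1
t2.Δ2 q=1 r=1 u=1 p=1 clk=1
t2.Δ3 q=1 r=1 u=0 p=1 clk=1
t3.Δ0 q=1 r=1 u=0 p=1 clk=1
t3.Δ1 q=1 r=1 u=0 p=1 clk=0
t4.Δ0 q=1 r=1 u=0 p=1 clk=0
t4.Δ1 q=1 r=1 u=0 p=1 clk=1
t4.Δ2 q=1 r=1 u=0 p=0 clk=1
t4.Δ3 q=1 r=0 u=1 p=0 clk=1
t4.Δ4 q=1 r=1 u=1 p=0 clk=1
t5.Δ0 q=1 r=1 u=1 p=0 clk=1
t5.Δ1 q=1 r=1 u=1 p=0 clk=0
t6.Δ0 q=1 r=1 u=1 p=0 clk=0
t6.Δ1 q=1 r=1 u=1 p=0 clk=1
t6.Δ2 q=1 r=1 u=1 p=1 clk=1
t6.Δ3 q=1 r=1 u=0 p=1 clk=1
t7.Δ0 q=1 r=1 u=0 p=1 clk=1
t7.Δ1 q=1 r=1 u=0 p=1 clk=0
t8.Δ0 q=1 r=1 u=0 p=1 clk=0
t8.Δ1 q=1 r=1 u=0 p=1 clk=1
t8.Δ2 q=1 r=1 u=0 p=0 clk=1
t8.Δ3 q=1 r=0 u=1 p=0 clk=1
t8.Δ4 q=1 r=1 u=1 p=0 clk=1
t9.Δ0 q=1 r=1 u=1 p=0 clk=1
t9.Δ1 q=1 r=1 u=1 p=0 clk=0
t10.Δ0 q=1 r=1 u=1 p=0 clk=0
t10.Δ1 q=1 r=1 u=1 p=0 clk=1
t10.Δ2 q=1 r=1 u=1 p=1 clk=1
t10.Δ3 q=1 r=1 u=0 p=1 clk=1
t11.Δ0 q=1 r=1 u=0 p=1 clk=1
t11.Δ1 q=1 r=1 u=0 p=1 clk=0
t12.Δ0 q=1 r=1 u=0 p=1 clk=0
t12.Δ1 q=1 r=1 u=0 p=1 clk=1
t12.Δ2 q=1 r=1 u=0 p=0 clk=1
t12.Δ3 q=1 r=0 u=1 p=0 clk=1
t12.Δ4 q=1 r=1 u=1 p=0 clk=1
t13.Δ0 q=1 r=1 u=1 p=0 clk=1
t13.Δ1 q=1 r=1 u=1 p=0 clk=0

1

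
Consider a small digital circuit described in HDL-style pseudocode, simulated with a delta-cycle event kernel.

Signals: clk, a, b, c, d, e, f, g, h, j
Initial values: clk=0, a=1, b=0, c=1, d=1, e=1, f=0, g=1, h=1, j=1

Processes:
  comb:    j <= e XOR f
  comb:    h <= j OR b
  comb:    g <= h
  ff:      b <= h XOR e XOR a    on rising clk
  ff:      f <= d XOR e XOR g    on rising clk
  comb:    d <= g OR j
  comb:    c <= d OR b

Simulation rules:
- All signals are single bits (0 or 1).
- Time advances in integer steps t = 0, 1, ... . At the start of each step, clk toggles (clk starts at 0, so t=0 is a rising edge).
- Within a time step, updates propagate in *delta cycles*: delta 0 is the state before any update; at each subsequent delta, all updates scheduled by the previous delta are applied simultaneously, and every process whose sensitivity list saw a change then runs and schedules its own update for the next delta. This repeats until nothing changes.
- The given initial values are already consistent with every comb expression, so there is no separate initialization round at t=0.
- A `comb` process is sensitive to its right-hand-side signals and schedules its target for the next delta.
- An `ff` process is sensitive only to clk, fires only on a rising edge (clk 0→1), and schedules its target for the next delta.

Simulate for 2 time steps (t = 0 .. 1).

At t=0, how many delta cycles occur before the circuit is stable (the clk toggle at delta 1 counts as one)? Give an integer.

3

t0.Δ0 j=1 d=1 g=1 c=1 h=1 e=1 f=0 a=1 clk=0 b=0
t0.Δ1 j=1 d=1 g=1 c=1 h=1 e=1 f=0 a=1 clk=1 b=0
t0.Δ2 j=1 d=1 g=1 c=1 h=1 e=1 f=1 a=1 clk=1 b=1
t0.Δ3 j=0 d=1 g=1 c=1 h=1 e=1 f=1 a=1 clk=1 b=1
t1.Δ0 j=0 d=1 g=1 c=1 h=1 e=1 f=1 a=1 clk=1 b=1
t1.Δ1 j=0 d=1 g=1 c=1 h=1 e=1 f=1 a=1 clk=0 b=1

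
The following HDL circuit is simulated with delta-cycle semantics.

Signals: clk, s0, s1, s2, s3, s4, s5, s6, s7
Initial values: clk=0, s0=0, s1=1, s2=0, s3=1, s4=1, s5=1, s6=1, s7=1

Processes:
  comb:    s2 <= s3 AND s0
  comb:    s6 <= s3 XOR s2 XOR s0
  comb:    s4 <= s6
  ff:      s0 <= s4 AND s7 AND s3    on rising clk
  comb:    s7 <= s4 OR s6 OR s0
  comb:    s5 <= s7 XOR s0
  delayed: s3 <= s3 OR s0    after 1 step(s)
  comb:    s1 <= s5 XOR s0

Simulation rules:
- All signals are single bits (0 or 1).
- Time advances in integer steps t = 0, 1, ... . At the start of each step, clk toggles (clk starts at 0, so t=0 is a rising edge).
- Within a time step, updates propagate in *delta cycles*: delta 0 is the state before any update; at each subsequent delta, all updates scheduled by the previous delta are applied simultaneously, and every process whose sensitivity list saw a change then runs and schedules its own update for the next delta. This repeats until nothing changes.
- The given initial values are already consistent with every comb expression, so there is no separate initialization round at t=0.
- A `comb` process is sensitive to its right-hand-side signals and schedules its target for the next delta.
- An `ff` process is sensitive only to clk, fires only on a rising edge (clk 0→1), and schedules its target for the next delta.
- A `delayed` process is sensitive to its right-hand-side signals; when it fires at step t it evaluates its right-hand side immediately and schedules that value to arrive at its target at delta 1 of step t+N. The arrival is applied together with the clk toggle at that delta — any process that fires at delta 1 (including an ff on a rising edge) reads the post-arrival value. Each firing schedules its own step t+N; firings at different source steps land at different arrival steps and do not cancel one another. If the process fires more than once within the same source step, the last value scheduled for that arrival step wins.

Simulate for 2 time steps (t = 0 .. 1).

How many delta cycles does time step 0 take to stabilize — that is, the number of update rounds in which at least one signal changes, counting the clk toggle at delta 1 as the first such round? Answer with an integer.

5

[bits: s1,s6,s0,s7,clk,s2,s3,s5,s4]
t=0: Δ0=110100111 Δ1=110110111 Δ2=111110111 Δ3=001111101 Δ4=111111100 Δ5=111111101 | 5Δ
t=1: Δ0=111111101 Δ1=111101101 | 1Δ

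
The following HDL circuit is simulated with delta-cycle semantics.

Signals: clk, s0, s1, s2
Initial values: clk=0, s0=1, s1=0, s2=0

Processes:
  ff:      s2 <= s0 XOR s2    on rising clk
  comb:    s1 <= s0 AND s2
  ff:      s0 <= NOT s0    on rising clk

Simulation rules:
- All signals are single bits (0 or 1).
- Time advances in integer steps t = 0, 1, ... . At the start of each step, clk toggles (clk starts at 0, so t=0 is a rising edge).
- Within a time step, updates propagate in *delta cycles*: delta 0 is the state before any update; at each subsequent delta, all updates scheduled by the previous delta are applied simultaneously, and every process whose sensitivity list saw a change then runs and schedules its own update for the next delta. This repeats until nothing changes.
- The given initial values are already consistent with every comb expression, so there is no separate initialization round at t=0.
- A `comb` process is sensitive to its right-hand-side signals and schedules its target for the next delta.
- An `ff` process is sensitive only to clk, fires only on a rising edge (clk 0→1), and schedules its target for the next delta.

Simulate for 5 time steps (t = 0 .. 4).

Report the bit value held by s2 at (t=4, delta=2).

t0.Δ0 s1=0 s0=1 s2=0 clk=0
t0.Δ1 s1=0 s0=1 s2=0 clk=1
t0.Δ2 s1=0 s0=0 s2=1 clk=1
t1.Δ0 s1=0 s0=0 s2=1 clk=1
t1.Δ1 s1=0 s0=0 s2=1 clk=0
t2.Δ0 s1=0 s0=0 s2=1 clk=0
t2.Δ1 s1=0 s0=0 s2=1 clk=1
t2.Δ2 s1=0 s0=1 s2=1 clk=1
t2.Δ3 s1=1 s0=1 s2=1 clk=1
t3.Δ0 s1=1 s0=1 s2=1 clk=1
t3.Δ1 s1=1 s0=1 s2=1 clk=0
t4.Δ0 s1=1 s0=1 s2=1 clk=0
t4.Δ1 s1=1 s0=1 s2=1 clk=1
t4.Δ2 s1=1 s0=0 s2=0 clk=1
t4.Δ3 s1=0 s0=0 s2=0 clk=1

0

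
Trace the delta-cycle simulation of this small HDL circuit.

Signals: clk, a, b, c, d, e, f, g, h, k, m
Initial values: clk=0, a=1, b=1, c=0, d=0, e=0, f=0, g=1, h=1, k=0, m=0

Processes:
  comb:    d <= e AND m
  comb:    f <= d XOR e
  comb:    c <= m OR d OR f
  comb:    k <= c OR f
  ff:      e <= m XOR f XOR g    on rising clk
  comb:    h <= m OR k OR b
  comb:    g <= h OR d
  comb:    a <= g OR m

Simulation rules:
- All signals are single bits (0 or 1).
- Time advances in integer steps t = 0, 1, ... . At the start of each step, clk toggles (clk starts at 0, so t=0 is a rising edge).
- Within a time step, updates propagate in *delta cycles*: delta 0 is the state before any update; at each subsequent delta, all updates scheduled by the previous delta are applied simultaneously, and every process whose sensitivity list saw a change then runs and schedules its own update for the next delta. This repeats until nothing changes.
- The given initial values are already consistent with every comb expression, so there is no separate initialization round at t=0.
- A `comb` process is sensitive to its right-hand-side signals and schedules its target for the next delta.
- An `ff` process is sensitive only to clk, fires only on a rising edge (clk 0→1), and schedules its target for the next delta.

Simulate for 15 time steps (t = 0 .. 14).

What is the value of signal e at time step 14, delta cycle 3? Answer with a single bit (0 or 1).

t=0 Δ0: k=0 f=0 a=1 b=1 h=1 e=0 d=0 g=1 m=0 c=0 clk=0
  Δ1: clk:0→1
  Δ2: e:0→1
  Δ3: f:0→1
  Δ4: k:0→1, c:0→1
  (4Δ to stable)
t=1 Δ0: k=1 f=1 a=1 b=1 h=1 e=1 d=0 g=1 m=0 c=1 clk=1
  Δ1: clk:1→0
  (1Δ to stable)
t=2 Δ0: k=1 f=1 a=1 b=1 h=1 e=1 d=0 g=1 m=0 c=1 clk=0
  Δ1: clk:0→1
  Δ2: e:1→0
  Δ3: f:1→0
  Δ4: c:1→0
  Δ5: k:1→0
  (5Δ to stable)
t=3 Δ0: k=0 f=0 a=1 b=1 h=1 e=0 d=0 g=1 m=0 c=0 clk=1
  Δ1: clk:1→0
  (1Δ to stable)
t=4 Δ0: k=0 f=0 a=1 b=1 h=1 e=0 d=0 g=1 m=0 c=0 clk=0
  Δ1: clk:0→1
  Δ2: e:0→1
  Δ3: f:0→1
  Δ4: k:0→1, c:0→1
  (4Δ to stable)
t=5 Δ0: k=1 f=1 a=1 b=1 h=1 e=1 d=0 g=1 m=0 c=1 clk=1
  Δ1: clk:1→0
  (1Δ to stable)
t=6 Δ0: k=1 f=1 a=1 b=1 h=1 e=1 d=0 g=1 m=0 c=1 clk=0
  Δ1: clk:0→1
  Δ2: e:1→0
  Δ3: f:1→0
  Δ4: c:1→0
  Δ5: k:1→0
  (5Δ to stable)
t=7 Δ0: k=0 f=0 a=1 b=1 h=1 e=0 d=0 g=1 m=0 c=0 clk=1
  Δ1: clk:1→0
  (1Δ to stable)
t=8 Δ0: k=0 f=0 a=1 b=1 h=1 e=0 d=0 g=1 m=0 c=0 clk=0
  Δ1: clk:0→1
  Δ2: e:0→1
  Δ3: f:0→1
  Δ4: k:0→1, c:0→1
  (4Δ to stable)
t=9 Δ0: k=1 f=1 a=1 b=1 h=1 e=1 d=0 g=1 m=0 c=1 clk=1
  Δ1: clk:1→0
  (1Δ to stable)
t=10 Δ0: k=1 f=1 a=1 b=1 h=1 e=1 d=0 g=1 m=0 c=1 clk=0
  Δ1: clk:0→1
  Δ2: e:1→0
  Δ3: f:1→0
  Δ4: c:1→0
  Δ5: k:1→0
  (5Δ to stable)
t=11 Δ0: k=0 f=0 a=1 b=1 h=1 e=0 d=0 g=1 m=0 c=0 clk=1
  Δ1: clk:1→0
  (1Δ to stable)
t=12 Δ0: k=0 f=0 a=1 b=1 h=1 e=0 d=0 g=1 m=0 c=0 clk=0
  Δ1: clk:0→1
  Δ2: e:0→1
  Δ3: f:0→1
  Δ4: k:0→1, c:0→1
  (4Δ to stable)
t=13 Δ0: k=1 f=1 a=1 b=1 h=1 e=1 d=0 g=1 m=0 c=1 clk=1
  Δ1: clk:1→0
  (1Δ to stable)
t=14 Δ0: k=1 f=1 a=1 b=1 h=1 e=1 d=0 g=1 m=0 c=1 clk=0
  Δ1: clk:0→1
  Δ2: e:1→0
  Δ3: f:1→0
  Δ4: c:1→0
  Δ5: k:1→0
  (5Δ to stable)

0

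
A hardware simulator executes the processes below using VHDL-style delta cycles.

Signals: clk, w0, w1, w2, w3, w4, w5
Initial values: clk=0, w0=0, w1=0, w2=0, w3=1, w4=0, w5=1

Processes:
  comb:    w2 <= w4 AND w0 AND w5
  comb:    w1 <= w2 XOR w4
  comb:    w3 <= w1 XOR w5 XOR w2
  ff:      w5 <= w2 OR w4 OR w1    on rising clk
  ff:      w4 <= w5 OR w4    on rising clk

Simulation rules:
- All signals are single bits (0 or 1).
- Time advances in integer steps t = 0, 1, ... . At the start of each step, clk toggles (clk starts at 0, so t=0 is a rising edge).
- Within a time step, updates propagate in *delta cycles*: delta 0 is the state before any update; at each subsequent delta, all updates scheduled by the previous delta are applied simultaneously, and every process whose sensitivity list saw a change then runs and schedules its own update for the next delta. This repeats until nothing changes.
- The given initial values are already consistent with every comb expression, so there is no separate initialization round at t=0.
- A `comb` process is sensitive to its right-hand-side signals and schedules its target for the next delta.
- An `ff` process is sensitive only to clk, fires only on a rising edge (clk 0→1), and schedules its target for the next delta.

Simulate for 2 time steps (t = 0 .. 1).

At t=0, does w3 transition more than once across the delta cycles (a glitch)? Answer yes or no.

t=0 Δ0: w0=0 w4=0 clk=0 w5=1 w3=1 w1=0 w2=0
  Δ1: clk:0→1
  Δ2: w4:0→1, w5:1→0
  Δ3: w3:1→0, w1:0→1
  Δ4: w3:0→1
  (4Δ to stable)
t=1 Δ0: w0=0 w4=1 clk=1 w5=0 w3=1 w1=1 w2=0
  Δ1: clk:1→0
  (1Δ to stable)

yes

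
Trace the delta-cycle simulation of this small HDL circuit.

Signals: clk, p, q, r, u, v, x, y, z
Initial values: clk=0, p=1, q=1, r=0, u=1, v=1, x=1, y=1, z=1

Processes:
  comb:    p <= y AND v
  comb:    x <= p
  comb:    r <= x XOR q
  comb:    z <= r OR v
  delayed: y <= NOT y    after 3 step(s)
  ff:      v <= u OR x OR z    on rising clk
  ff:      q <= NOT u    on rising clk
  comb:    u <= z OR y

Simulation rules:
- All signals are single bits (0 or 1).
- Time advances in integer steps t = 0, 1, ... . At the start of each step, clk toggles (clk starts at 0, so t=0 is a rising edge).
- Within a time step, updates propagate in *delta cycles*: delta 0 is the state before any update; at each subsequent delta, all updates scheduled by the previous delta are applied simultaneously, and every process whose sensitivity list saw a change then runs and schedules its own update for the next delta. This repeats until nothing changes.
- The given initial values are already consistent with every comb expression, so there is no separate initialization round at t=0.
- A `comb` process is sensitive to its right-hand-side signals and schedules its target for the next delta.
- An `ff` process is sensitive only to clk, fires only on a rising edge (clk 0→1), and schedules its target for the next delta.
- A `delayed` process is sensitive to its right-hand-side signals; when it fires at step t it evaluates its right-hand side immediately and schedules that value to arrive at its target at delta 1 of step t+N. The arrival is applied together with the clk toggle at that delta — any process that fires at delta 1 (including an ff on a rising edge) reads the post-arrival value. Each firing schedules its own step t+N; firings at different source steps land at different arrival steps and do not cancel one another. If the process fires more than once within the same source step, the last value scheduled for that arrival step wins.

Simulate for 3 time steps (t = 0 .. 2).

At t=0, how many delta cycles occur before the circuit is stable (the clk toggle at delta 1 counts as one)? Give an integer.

t=0 Δ0: v=1 u=1 p=1 z=1 clk=0 y=1 q=1 r=0 x=1
  Δ1: clk:0→1
  Δ2: q:1→0
  Δ3: r:0→1
  (3Δ to stable)
t=1 Δ0: v=1 u=1 p=1 z=1 clk=1 y=1 q=0 r=1 x=1
  Δ1: clk:1→0
  (1Δ to stable)
t=2 Δ0: v=1 u=1 p=1 z=1 clk=0 y=1 q=0 r=1 x=1
  Δ1: clk:0→1
  (1Δ to stable)

3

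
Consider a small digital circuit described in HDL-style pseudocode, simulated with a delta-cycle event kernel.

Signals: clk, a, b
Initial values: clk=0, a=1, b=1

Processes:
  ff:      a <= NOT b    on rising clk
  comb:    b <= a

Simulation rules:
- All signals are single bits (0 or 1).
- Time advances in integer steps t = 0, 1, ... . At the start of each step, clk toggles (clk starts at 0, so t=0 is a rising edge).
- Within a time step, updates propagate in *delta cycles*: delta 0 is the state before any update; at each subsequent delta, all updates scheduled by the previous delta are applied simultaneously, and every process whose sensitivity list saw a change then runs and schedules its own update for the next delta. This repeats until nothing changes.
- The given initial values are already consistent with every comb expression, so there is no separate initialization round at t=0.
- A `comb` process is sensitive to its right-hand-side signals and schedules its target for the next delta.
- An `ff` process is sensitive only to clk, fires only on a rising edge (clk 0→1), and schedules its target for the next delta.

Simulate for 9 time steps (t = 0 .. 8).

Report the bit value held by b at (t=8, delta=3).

0

t=0 Δ0: b=1 a=1 clk=0
  Δ1: clk:0→1
  Δ2: a:1→0
  Δ3: b:1→0
  (3Δ to stable)
t=1 Δ0: b=0 a=0 clk=1
  Δ1: clk:1→0
  (1Δ to stable)
t=2 Δ0: b=0 a=0 clk=0
  Δ1: clk:0→1
  Δ2: a:0→1
  Δ3: b:0→1
  (3Δ to stable)
t=3 Δ0: b=1 a=1 clk=1
  Δ1: clk:1→0
  (1Δ to stable)
t=4 Δ0: b=1 a=1 clk=0
  Δ1: clk:0→1
  Δ2: a:1→0
  Δ3: b:1→0
  (3Δ to stable)
t=5 Δ0: b=0 a=0 clk=1
  Δ1: clk:1→0
  (1Δ to stable)
t=6 Δ0: b=0 a=0 clk=0
  Δ1: clk:0→1
  Δ2: a:0→1
  Δ3: b:0→1
  (3Δ to stable)
t=7 Δ0: b=1 a=1 clk=1
  Δ1: clk:1→0
  (1Δ to stable)
t=8 Δ0: b=1 a=1 clk=0
  Δ1: clk:0→1
  Δ2: a:1→0
  Δ3: b:1→0
  (3Δ to stable)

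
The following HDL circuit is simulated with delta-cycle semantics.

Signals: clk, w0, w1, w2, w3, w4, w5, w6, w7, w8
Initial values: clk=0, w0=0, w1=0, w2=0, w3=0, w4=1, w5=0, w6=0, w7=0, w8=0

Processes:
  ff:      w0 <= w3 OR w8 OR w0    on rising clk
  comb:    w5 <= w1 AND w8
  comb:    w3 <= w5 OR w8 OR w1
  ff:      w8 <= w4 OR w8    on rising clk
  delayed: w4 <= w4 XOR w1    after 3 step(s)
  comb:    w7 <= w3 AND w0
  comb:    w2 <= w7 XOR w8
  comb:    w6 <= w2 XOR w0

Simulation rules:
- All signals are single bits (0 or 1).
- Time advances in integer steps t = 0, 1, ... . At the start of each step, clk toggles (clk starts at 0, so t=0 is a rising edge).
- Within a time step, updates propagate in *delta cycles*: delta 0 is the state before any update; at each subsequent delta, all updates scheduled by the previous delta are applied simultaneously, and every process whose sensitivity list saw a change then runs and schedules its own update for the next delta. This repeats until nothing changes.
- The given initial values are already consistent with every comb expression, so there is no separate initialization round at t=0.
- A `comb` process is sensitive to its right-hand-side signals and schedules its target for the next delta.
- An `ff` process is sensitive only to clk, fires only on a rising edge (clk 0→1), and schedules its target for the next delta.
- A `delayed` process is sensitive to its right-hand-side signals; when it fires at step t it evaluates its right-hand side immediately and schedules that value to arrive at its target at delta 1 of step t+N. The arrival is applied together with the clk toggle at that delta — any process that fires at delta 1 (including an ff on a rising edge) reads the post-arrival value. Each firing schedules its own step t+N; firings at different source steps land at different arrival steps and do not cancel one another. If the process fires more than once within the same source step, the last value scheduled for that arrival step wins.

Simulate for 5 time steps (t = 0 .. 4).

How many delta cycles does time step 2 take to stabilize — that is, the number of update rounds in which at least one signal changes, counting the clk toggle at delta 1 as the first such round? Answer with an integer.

t0.Δ0 w7=0 w8=0 w0=0 w4=1 w1=0 w2=0 w3=0 w6=0 w5=0 clk=0
t0.Δ1 w7=0 w8=0 w0=0 w4=1 w1=0 w2=0 w3=0 w6=0 w5=0 clk=1
t0.Δ2 w7=0 w8=1 w0=0 w4=1 w1=0 w2=0 w3=0 w6=0 w5=0 clk=1
t0.Δ3 w7=0 w8=1 w0=0 w4=1 w1=0 w2=1 w3=1 w6=0 w5=0 clk=1
t0.Δ4 w7=0 w8=1 w0=0 w4=1 w1=0 w2=1 w3=1 w6=1 w5=0 clk=1
t1.Δ0 w7=0 w8=1 w0=0 w4=1 w1=0 w2=1 w3=1 w6=1 w5=0 clk=1
t1.Δ1 w7=0 w8=1 w0=0 w4=1 w1=0 w2=1 w3=1 w6=1 w5=0 clk=0
t2.Δ0 w7=0 w8=1 w0=0 w4=1 w1=0 w2=1 w3=1 w6=1 w5=0 clk=0
t2.Δ1 w7=0 w8=1 w0=0 w4=1 w1=0 w2=1 w3=1 w6=1 w5=0 clk=1
t2.Δ2 w7=0 w8=1 w0=1 w4=1 w1=0 w2=1 w3=1 w6=1 w5=0 clk=1
t2.Δ3 w7=1 w8=1 w0=1 w4=1 w1=0 w2=1 w3=1 w6=0 w5=0 clk=1
t2.Δ4 w7=1 w8=1 w0=1 w4=1 w1=0 w2=0 w3=1 w6=0 w5=0 clk=1
t2.Δ5 w7=1 w8=1 w0=1 w4=1 w1=0 w2=0 w3=1 w6=1 w5=0 clk=1
t3.Δ0 w7=1 w8=1 w0=1 w4=1 w1=0 w2=0 w3=1 w6=1 w5=0 clk=1
t3.Δ1 w7=1 w8=1 w0=1 w4=1 w1=0 w2=0 w3=1 w6=1 w5=0 clk=0
t4.Δ0 w7=1 w8=1 w0=1 w4=1 w1=0 w2=0 w3=1 w6=1 w5=0 clk=0
t4.Δ1 w7=1 w8=1 w0=1 w4=1 w1=0 w2=0 w3=1 w6=1 w5=0 clk=1

5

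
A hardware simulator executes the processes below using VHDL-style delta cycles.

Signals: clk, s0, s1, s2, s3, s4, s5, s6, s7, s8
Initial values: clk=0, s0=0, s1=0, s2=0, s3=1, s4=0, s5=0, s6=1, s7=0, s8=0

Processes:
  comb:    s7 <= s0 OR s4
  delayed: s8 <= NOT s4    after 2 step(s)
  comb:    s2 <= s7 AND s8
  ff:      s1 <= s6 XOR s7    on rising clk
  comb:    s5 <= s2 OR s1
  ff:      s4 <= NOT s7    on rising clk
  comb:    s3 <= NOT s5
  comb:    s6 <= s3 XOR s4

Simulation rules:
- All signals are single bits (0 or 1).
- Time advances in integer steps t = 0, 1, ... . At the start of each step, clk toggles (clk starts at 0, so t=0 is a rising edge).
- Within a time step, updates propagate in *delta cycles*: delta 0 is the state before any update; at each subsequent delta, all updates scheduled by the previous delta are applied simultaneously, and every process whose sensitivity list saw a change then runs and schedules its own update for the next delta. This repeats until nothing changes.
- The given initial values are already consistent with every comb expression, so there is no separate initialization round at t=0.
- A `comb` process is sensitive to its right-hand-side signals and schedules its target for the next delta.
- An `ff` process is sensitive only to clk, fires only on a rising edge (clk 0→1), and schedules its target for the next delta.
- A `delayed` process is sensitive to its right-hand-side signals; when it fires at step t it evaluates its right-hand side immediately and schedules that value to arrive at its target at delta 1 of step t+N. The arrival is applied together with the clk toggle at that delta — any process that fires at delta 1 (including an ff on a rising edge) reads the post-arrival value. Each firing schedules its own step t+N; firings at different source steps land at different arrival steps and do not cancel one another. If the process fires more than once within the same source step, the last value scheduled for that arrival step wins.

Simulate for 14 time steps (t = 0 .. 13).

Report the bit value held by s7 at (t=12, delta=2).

[bits: s2,clk,s1,s3,s6,s8,s5,s0,s4,s7]
t=0: Δ0=0001100000 Δ1=0101100000 Δ2=0111100010 Δ3=0111001011 Δ4=0110001011 Δ5=0110101011 | 5Δ
t=1: Δ0=0110101011 Δ1=0010101011 | 1Δ
t=2: Δ0=0010101011 Δ1=0110101011 Δ2=0100101001 Δ3=0100000000 Δ4=0101000000 Δ5=0101100000 | 5Δ
t=3: Δ0=0101100000 Δ1=0001100000 | 1Δ
t=4: Δ0=0001100000 Δ1=0101110000 Δ2=0111110010 Δ3=0111011011 Δ4=1110011011 Δ5=1110111011 | 5Δ
t=5: Δ0=1110111011 Δ1=1010111011 | 1Δ
t=6: Δ0=1010111011 Δ1=1110101011 Δ2=0100101001 Δ3=0100000000 Δ4=0101000000 Δ5=0101100000 | 5Δ
t=7: Δ0=0101100000 Δ1=0001100000 | 1Δ
t=8: Δ0=0001100000 Δ1=0101110000 Δ2=0111110010 Δ3=0111011011 Δ4=1110011011 Δ5=1110111011 | 5Δ
t=9: Δ0=1110111011 Δ1=1010111011 | 1Δ
t=10: Δ0=1010111011 Δ1=1110101011 Δ2=0100101001 Δ3=0100000000 Δ4=0101000000 Δ5=0101100000 | 5Δ
t=11: Δ0=0101100000 Δ1=0001100000 | 1Δ
t=12: Δ0=0001100000 Δ1=0101110000 Δ2=0111110010 Δ3=0111011011 Δ4=1110011011 Δ5=1110111011 | 5Δ
t=13: Δ0=1110111011 Δ1=1010111011 | 1Δ

0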